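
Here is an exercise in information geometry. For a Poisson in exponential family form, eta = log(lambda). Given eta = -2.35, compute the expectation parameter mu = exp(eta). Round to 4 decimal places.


Expectation parameter for Poisson exponential family:
mu = exp(eta).
eta = -2.35.
mu = exp(-2.35) = 0.0954

0.0954


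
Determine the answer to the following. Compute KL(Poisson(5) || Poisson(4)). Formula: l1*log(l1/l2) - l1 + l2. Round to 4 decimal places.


KL divergence for Poisson:
KL = l1*log(l1/l2) - l1 + l2.
l1 = 5, l2 = 4.
log(5/4) = 0.223144.
l1*log(l1/l2) = 5 * 0.223144 = 1.115718.
KL = 1.115718 - 5 + 4 = 0.1157

0.1157


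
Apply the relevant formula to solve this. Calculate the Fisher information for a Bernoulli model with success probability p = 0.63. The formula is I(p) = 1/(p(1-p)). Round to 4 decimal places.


For Bernoulli(p), Fisher information is I(p) = 1/(p*(1-p)).
p = 0.63, 1-p = 0.37.
p*(1-p) = 0.2331.
I(p) = 1/0.2331 = 4.2900

4.2900


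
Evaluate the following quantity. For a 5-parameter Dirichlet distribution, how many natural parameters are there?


Exponential family dimension calculation:
Dirichlet with 5 components has 5 natural parameters.

5


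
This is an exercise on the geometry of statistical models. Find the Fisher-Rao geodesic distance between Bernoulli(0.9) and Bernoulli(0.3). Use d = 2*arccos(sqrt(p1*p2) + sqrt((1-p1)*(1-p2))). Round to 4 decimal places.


Geodesic distance on Bernoulli manifold:
d(p1,p2) = 2*arccos(sqrt(p1*p2) + sqrt((1-p1)*(1-p2))).
sqrt(p1*p2) = sqrt(0.9*0.3) = 0.519615.
sqrt((1-p1)*(1-p2)) = sqrt(0.1*0.7) = 0.264575.
arg = 0.519615 + 0.264575 = 0.78419.
d = 2*arccos(0.78419) = 1.3388

1.3388


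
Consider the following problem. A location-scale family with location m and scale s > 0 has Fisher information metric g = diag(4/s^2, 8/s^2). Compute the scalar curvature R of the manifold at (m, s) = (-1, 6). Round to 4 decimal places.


The metric has the form g = (A dm^2 + B ds^2)/s^2 with A = 4, B = 8.
Substitute u = sqrt(A/B)*m: g = B*(du^2 + ds^2)/s^2, i.e. B times the
Poincare upper half-plane metric, which has constant Gaussian curvature -1.
Scaling a 2D metric by a constant c divides the Gaussian curvature by c,
so K = -1/B = -1/(8) = -0.1250 everywhere (the point (m, s) = (-1, 6) is irrelevant:
the curvature is constant).
Scalar curvature in dimension 2: R = 2K = -2/(8) = -0.2500.

-0.2500


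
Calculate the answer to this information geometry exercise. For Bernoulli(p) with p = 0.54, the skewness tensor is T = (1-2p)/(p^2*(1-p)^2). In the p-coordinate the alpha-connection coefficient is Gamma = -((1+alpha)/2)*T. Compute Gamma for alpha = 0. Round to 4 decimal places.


Skewness (Amari-Chentsov) tensor: T = (1-2p)/(p^2*(1-p)^2).
p = 0.54, 1-2p = -0.08, p^2 = 0.2916, (1-p)^2 = 0.2116.
T = -0.08/(0.2916 * 0.2116) = -1.296543.
In the p-coordinate, Gamma^(alpha) = Gamma^(0) - (alpha/2)*T with Gamma^(0) = (1/2)*g'(p) = -T/2,
so Gamma^(alpha) = -((1+alpha)/2)*T.
alpha = 0, -(1+alpha)/2 = -0.5.
Gamma = -0.5 * -1.296543 = 0.6483

0.6483


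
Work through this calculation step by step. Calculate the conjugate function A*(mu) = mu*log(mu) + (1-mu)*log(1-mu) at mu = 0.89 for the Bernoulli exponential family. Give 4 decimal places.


Legendre transform for Bernoulli:
A*(mu) = mu*log(mu) + (1-mu)*log(1-mu).
mu = 0.89, 1-mu = 0.11.
mu*log(mu) = 0.89*log(0.89) = -0.103715.
(1-mu)*log(1-mu) = 0.11*log(0.11) = -0.2428.
A* = -0.103715 + -0.2428 = -0.3465

-0.3465


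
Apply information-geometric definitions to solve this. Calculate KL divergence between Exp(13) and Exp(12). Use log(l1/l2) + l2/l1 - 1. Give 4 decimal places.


KL divergence for exponential family:
KL = log(l1/l2) + l2/l1 - 1.
log(13/12) = 0.080043.
12/13 = 0.923077.
KL = 0.080043 + 0.923077 - 1 = 0.0031

0.0031


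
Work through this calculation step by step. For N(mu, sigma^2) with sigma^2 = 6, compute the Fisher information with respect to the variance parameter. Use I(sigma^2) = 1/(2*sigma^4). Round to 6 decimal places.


Fisher information for variance: I(sigma^2) = 1/(2*sigma^4).
sigma^2 = 6, so sigma^4 = 36.
I = 1/(2*36) = 1/72 = 0.013889

0.013889


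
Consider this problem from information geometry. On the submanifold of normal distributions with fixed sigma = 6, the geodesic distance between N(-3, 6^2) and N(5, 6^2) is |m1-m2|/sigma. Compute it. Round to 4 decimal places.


On the fixed-variance normal subfamily, geodesic distance = |m1-m2|/sigma.
|-3 - 5| = 8.
sigma = 6.
d = 8/6 = 1.3333

1.3333


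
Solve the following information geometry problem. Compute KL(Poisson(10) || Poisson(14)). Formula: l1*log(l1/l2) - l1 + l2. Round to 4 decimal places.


KL divergence for Poisson:
KL = l1*log(l1/l2) - l1 + l2.
l1 = 10, l2 = 14.
log(10/14) = -0.336472.
l1*log(l1/l2) = 10 * -0.336472 = -3.364722.
KL = -3.364722 - 10 + 14 = 0.6353

0.6353


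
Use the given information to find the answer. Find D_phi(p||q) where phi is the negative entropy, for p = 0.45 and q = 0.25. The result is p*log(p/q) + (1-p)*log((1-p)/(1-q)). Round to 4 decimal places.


Bregman divergence with negative entropy generator:
D = p*log(p/q) + (1-p)*log((1-p)/(1-q)).
p = 0.45, q = 0.25.
p*log(p/q) = 0.45*log(0.45/0.25) = 0.264504.
(1-p)*log((1-p)/(1-q)) = 0.55*log(0.55/0.75) = -0.170585.
D = 0.264504 + -0.170585 = 0.0939

0.0939


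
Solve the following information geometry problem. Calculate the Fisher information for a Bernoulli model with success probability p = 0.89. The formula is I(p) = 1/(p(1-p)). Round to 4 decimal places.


For Bernoulli(p), Fisher information is I(p) = 1/(p*(1-p)).
p = 0.89, 1-p = 0.11.
p*(1-p) = 0.0979.
I(p) = 1/0.0979 = 10.2145

10.2145


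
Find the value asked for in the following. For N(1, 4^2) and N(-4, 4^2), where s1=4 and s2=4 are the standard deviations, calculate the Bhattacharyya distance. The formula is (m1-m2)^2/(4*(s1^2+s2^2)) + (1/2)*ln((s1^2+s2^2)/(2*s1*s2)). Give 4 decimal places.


Bhattacharyya distance between two Gaussians:
DB = (m1-m2)^2/(4*(s1^2+s2^2)) + (1/2)*ln((s1^2+s2^2)/(2*s1*s2)).
(m1-m2)^2 = (5)^2 = 25.
s1^2+s2^2 = 16 + 16 = 32.
term1 = 25/128 = 0.195312.
term2 = 0.5*ln(32/32.0) = 0.0.
DB = 0.195312 + 0.0 = 0.1953

0.1953


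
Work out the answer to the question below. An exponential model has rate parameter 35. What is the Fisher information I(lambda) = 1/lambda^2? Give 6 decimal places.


Fisher information for exponential: I(lambda) = 1/lambda^2.
lambda = 35, lambda^2 = 1225.
I = 1/1225 = 0.000816

0.000816


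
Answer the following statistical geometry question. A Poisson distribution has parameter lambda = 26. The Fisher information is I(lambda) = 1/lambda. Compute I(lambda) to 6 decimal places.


Fisher information for Poisson: I(lambda) = 1/lambda.
lambda = 26.
I(lambda) = 1/26 = 0.038462

0.038462


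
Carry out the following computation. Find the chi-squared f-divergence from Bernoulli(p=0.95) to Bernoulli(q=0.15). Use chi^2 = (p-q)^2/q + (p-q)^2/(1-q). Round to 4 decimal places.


Chi-squared divergence between Bernoulli distributions:
chi^2 = (p-q)^2/q + (p-q)^2/(1-q).
p = 0.95, q = 0.15, p-q = 0.8.
(p-q)^2 = 0.64.
term1 = 0.64/0.15 = 4.266667.
term2 = 0.64/0.85 = 0.752941.
chi^2 = 4.266667 + 0.752941 = 5.0196

5.0196


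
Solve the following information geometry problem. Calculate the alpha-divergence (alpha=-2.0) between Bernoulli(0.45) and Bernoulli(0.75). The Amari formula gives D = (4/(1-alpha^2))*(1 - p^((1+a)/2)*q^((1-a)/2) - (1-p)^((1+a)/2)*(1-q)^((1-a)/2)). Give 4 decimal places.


Amari alpha-divergence:
D = (4/(1-alpha^2))*(1 - p^((1+a)/2)*q^((1-a)/2) - (1-p)^((1+a)/2)*(1-q)^((1-a)/2)).
alpha = -2.0, p = 0.45, q = 0.75.
e1 = (1+alpha)/2 = -0.5, e2 = (1-alpha)/2 = 1.5.
t1 = p^e1 * q^e2 = 0.45^-0.5 * 0.75^1.5 = 0.968246.
t2 = (1-p)^e1 * (1-q)^e2 = 0.55^-0.5 * 0.25^1.5 = 0.16855.
4/(1-alpha^2) = -1.333333.
D = -1.333333*(1 - 0.968246 - 0.16855) = 0.1824

0.1824


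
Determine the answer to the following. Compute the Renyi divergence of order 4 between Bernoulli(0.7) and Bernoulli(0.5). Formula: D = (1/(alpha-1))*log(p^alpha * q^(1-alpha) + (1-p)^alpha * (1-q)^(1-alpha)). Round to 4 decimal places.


Renyi divergence of order alpha between Bernoulli distributions:
D = (1/(alpha-1))*log(p^alpha * q^(1-alpha) + (1-p)^alpha * (1-q)^(1-alpha)).
alpha = 4, p = 0.7, q = 0.5.
p^alpha * q^(1-alpha) = 0.7^4 * 0.5^-3 = 1.9208.
(1-p)^alpha * (1-q)^(1-alpha) = 0.3^4 * 0.5^-3 = 0.0648.
sum = 1.9208 + 0.0648 = 1.9856.
D = (1/3)*log(1.9856) = 0.2286

0.2286


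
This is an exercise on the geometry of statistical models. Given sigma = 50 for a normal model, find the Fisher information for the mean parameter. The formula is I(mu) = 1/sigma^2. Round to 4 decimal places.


The Fisher information for the mean of a normal distribution is I(mu) = 1/sigma^2.
sigma = 50, so sigma^2 = 2500.
I(mu) = 1/2500 = 0.0004

0.0004


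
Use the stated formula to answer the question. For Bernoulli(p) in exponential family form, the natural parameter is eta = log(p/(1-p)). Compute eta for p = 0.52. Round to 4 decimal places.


Natural parameter for Bernoulli: eta = log(p/(1-p)).
p = 0.52, 1-p = 0.48.
p/(1-p) = 1.083333.
eta = log(1.083333) = 0.0800

0.0800


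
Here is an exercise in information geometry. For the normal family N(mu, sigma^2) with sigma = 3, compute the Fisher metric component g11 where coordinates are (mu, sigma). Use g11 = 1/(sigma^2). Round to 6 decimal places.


For the 2-parameter normal family, the Fisher metric has:
  g11 = 1/sigma^2, g22 = 2/sigma^2.
sigma = 3, sigma^2 = 9.
g11 = 0.111111

0.111111


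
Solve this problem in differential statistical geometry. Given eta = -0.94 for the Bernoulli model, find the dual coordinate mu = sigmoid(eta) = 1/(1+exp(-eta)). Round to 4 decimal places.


Dual coordinate (expectation parameter) for Bernoulli:
mu = 1/(1+exp(-eta)).
eta = -0.94.
exp(-eta) = exp(0.94) = 2.559981.
mu = 1/(1+2.559981) = 0.2809

0.2809


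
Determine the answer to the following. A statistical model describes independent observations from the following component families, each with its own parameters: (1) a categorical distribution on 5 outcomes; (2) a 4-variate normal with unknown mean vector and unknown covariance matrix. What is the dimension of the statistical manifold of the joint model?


The dimension of a statistical manifold equals the number of free
(independent) real parameters of the model. For a product of independent
blocks the parameter counts add.
- categorical on 5 outcomes (probabilities sum to 1): 5-1 = 4.
- 4-variate normal: 4 (mean) + 4*5/2 = 10 (symmetric covariance) = 14.
Total = 4 + 14 = 18.
Dimension = 18

18


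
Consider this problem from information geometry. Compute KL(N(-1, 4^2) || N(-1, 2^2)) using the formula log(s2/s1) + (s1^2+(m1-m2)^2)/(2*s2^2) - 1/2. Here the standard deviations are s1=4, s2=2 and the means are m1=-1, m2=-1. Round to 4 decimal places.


KL divergence between normal distributions:
KL = log(s2/s1) + (s1^2 + (m1-m2)^2)/(2*s2^2) - 1/2.
log(2/4) = -0.693147.
(4^2 + (-1--1)^2)/(2*2^2) = (16 + 0)/8 = 2.0.
KL = -0.693147 + 2.0 - 0.5 = 0.8069

0.8069


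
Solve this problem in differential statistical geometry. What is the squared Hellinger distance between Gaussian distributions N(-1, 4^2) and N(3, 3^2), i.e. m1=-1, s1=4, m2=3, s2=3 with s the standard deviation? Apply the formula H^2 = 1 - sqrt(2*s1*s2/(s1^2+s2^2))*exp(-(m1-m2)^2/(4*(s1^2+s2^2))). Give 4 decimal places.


Squared Hellinger distance for Gaussians:
H^2 = 1 - sqrt(2*s1*s2/(s1^2+s2^2)) * exp(-(m1-m2)^2/(4*(s1^2+s2^2))).
s1^2 = 16, s2^2 = 9, s1^2+s2^2 = 25.
sqrt(2*4*3/(25)) = 0.979796.
(m1-m2)^2 = (-4)^2 = 16.
exp(-16/(4*25)) = exp(-0.16) = 0.852144.
H^2 = 1 - 0.979796*0.852144 = 0.1651

0.1651


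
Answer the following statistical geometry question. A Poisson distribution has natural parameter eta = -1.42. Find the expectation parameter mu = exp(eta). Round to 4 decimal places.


Expectation parameter for Poisson exponential family:
mu = exp(eta).
eta = -1.42.
mu = exp(-1.42) = 0.2417

0.2417


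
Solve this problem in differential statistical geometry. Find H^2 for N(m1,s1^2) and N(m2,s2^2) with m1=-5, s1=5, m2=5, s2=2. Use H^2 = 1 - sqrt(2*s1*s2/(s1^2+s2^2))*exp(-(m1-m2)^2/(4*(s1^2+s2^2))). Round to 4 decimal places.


Squared Hellinger distance for Gaussians:
H^2 = 1 - sqrt(2*s1*s2/(s1^2+s2^2)) * exp(-(m1-m2)^2/(4*(s1^2+s2^2))).
s1^2 = 25, s2^2 = 4, s1^2+s2^2 = 29.
sqrt(2*5*2/(29)) = 0.830455.
(m1-m2)^2 = (-10)^2 = 100.
exp(-100/(4*29)) = exp(-0.862069) = 0.422287.
H^2 = 1 - 0.830455*0.422287 = 0.6493

0.6493


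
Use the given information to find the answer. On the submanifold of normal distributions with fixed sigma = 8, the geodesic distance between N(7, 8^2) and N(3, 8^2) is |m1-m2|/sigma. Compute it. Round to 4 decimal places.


On the fixed-variance normal subfamily, geodesic distance = |m1-m2|/sigma.
|7 - 3| = 4.
sigma = 8.
d = 4/8 = 0.5000

0.5000


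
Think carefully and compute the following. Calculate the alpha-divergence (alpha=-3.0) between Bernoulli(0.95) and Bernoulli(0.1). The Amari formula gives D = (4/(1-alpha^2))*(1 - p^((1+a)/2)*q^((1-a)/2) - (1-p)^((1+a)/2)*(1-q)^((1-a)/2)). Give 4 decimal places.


Amari alpha-divergence:
D = (4/(1-alpha^2))*(1 - p^((1+a)/2)*q^((1-a)/2) - (1-p)^((1+a)/2)*(1-q)^((1-a)/2)).
alpha = -3.0, p = 0.95, q = 0.1.
e1 = (1+alpha)/2 = -1.0, e2 = (1-alpha)/2 = 2.0.
t1 = p^e1 * q^e2 = 0.95^-1.0 * 0.1^2.0 = 0.010526.
t2 = (1-p)^e1 * (1-q)^e2 = 0.05^-1.0 * 0.9^2.0 = 16.2.
4/(1-alpha^2) = -0.5.
D = -0.5*(1 - 0.010526 - 16.2) = 7.6053

7.6053


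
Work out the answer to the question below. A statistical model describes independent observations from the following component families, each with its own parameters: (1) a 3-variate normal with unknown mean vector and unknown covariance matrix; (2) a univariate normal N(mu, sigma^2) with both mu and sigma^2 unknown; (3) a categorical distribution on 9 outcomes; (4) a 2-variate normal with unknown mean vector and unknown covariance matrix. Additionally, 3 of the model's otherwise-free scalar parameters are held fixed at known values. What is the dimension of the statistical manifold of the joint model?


The dimension of a statistical manifold equals the number of free
(independent) real parameters of the model. For a product of independent
blocks the parameter counts add.
- 3-variate normal: 3 (mean) + 3*4/2 = 6 (symmetric covariance) = 9.
- normal (mu, sigma^2): 2.
- categorical on 9 outcomes (probabilities sum to 1): 9-1 = 8.
- 2-variate normal: 2 (mean) + 2*3/2 = 3 (symmetric covariance) = 5.
Total = 9 + 2 + 8 + 5 = 24.
3 parameter(s) fixed at known values: 24 - 3 = 21.
Dimension = 21

21


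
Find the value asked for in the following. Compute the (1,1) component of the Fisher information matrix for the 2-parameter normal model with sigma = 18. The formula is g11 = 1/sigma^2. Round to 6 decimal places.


For the 2-parameter normal family, the Fisher metric has:
  g11 = 1/sigma^2, g22 = 2/sigma^2.
sigma = 18, sigma^2 = 324.
g11 = 0.003086

0.003086


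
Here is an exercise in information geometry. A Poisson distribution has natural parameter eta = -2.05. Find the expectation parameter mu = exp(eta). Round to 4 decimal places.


Expectation parameter for Poisson exponential family:
mu = exp(eta).
eta = -2.05.
mu = exp(-2.05) = 0.1287

0.1287


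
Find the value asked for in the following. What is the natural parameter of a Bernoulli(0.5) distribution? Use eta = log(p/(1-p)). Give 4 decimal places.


Natural parameter for Bernoulli: eta = log(p/(1-p)).
p = 0.5, 1-p = 0.5.
p/(1-p) = 1.0.
eta = log(1.0) = 0.0000

0.0000


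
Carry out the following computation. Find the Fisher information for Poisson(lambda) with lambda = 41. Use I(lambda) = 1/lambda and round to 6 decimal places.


Fisher information for Poisson: I(lambda) = 1/lambda.
lambda = 41.
I(lambda) = 1/41 = 0.024390

0.024390


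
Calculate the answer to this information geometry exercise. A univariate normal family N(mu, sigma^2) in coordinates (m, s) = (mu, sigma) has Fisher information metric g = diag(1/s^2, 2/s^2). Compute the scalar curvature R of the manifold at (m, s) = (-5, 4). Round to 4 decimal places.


The metric has the form g = (A dm^2 + B ds^2)/s^2 with A = 1, B = 2.
Substitute u = sqrt(A/B)*m: g = B*(du^2 + ds^2)/s^2, i.e. B times the
Poincare upper half-plane metric, which has constant Gaussian curvature -1.
Scaling a 2D metric by a constant c divides the Gaussian curvature by c,
so K = -1/B = -1/(2) = -0.5000 everywhere (the point (m, s) = (-5, 4) is irrelevant:
the curvature is constant).
Scalar curvature in dimension 2: R = 2K = -2/(2) = -1.0000.

-1.0000


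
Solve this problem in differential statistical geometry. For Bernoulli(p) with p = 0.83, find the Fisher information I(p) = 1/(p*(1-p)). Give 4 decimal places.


For Bernoulli(p), Fisher information is I(p) = 1/(p*(1-p)).
p = 0.83, 1-p = 0.17.
p*(1-p) = 0.1411.
I(p) = 1/0.1411 = 7.0872

7.0872


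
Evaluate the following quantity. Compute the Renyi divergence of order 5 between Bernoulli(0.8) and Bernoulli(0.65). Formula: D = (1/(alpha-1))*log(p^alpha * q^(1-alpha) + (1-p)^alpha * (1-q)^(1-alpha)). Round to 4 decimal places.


Renyi divergence of order alpha between Bernoulli distributions:
D = (1/(alpha-1))*log(p^alpha * q^(1-alpha) + (1-p)^alpha * (1-q)^(1-alpha)).
alpha = 5, p = 0.8, q = 0.65.
p^alpha * q^(1-alpha) = 0.8^5 * 0.65^-4 = 1.835678.
(1-p)^alpha * (1-q)^(1-alpha) = 0.2^5 * 0.35^-4 = 0.021324.
sum = 1.835678 + 0.021324 = 1.857002.
D = (1/4)*log(1.857002) = 0.1547

0.1547


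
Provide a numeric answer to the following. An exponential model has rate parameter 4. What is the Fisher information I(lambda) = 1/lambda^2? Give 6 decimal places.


Fisher information for exponential: I(lambda) = 1/lambda^2.
lambda = 4, lambda^2 = 16.
I = 1/16 = 0.062500

0.062500


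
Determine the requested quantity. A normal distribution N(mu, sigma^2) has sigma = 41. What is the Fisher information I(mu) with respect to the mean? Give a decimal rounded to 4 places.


The Fisher information for the mean of a normal distribution is I(mu) = 1/sigma^2.
sigma = 41, so sigma^2 = 1681.
I(mu) = 1/1681 = 0.0006

0.0006


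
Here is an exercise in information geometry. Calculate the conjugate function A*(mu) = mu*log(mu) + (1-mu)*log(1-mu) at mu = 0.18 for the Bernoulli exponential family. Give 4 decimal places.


Legendre transform for Bernoulli:
A*(mu) = mu*log(mu) + (1-mu)*log(1-mu).
mu = 0.18, 1-mu = 0.82.
mu*log(mu) = 0.18*log(0.18) = -0.308664.
(1-mu)*log(1-mu) = 0.82*log(0.82) = -0.16273.
A* = -0.308664 + -0.16273 = -0.4714

-0.4714


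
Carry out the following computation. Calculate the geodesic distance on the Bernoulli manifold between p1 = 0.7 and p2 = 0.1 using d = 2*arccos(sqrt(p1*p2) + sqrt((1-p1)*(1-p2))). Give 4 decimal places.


Geodesic distance on Bernoulli manifold:
d(p1,p2) = 2*arccos(sqrt(p1*p2) + sqrt((1-p1)*(1-p2))).
sqrt(p1*p2) = sqrt(0.7*0.1) = 0.264575.
sqrt((1-p1)*(1-p2)) = sqrt(0.3*0.9) = 0.519615.
arg = 0.264575 + 0.519615 = 0.78419.
d = 2*arccos(0.78419) = 1.3388

1.3388


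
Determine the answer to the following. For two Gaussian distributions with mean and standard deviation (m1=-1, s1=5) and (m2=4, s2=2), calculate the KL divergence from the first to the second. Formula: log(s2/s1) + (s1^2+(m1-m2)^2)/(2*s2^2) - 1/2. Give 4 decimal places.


KL divergence between normal distributions:
KL = log(s2/s1) + (s1^2 + (m1-m2)^2)/(2*s2^2) - 1/2.
log(2/5) = -0.916291.
(5^2 + (-1-4)^2)/(2*2^2) = (25 + 25)/8 = 6.25.
KL = -0.916291 + 6.25 - 0.5 = 4.8337

4.8337


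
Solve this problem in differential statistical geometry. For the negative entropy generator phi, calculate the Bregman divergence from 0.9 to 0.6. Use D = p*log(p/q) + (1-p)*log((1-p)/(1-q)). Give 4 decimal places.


Bregman divergence with negative entropy generator:
D = p*log(p/q) + (1-p)*log((1-p)/(1-q)).
p = 0.9, q = 0.6.
p*log(p/q) = 0.9*log(0.9/0.6) = 0.364919.
(1-p)*log((1-p)/(1-q)) = 0.1*log(0.1/0.4) = -0.138629.
D = 0.364919 + -0.138629 = 0.2263

0.2263


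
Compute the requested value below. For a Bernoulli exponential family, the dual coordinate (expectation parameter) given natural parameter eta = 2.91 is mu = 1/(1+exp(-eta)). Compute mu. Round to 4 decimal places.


Dual coordinate (expectation parameter) for Bernoulli:
mu = 1/(1+exp(-eta)).
eta = 2.91.
exp(-eta) = exp(-2.91) = 0.054476.
mu = 1/(1+0.054476) = 0.9483

0.9483


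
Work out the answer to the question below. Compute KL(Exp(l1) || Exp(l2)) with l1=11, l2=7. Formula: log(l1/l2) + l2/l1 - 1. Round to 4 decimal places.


KL divergence for exponential family:
KL = log(l1/l2) + l2/l1 - 1.
log(11/7) = 0.451985.
7/11 = 0.636364.
KL = 0.451985 + 0.636364 - 1 = 0.0883

0.0883


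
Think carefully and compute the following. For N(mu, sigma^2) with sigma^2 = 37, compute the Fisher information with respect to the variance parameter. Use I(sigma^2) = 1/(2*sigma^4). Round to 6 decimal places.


Fisher information for variance: I(sigma^2) = 1/(2*sigma^4).
sigma^2 = 37, so sigma^4 = 1369.
I = 1/(2*1369) = 1/2738 = 0.000365

0.000365


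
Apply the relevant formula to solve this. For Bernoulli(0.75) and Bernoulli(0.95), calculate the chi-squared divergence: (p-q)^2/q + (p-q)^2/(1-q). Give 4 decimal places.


Chi-squared divergence between Bernoulli distributions:
chi^2 = (p-q)^2/q + (p-q)^2/(1-q).
p = 0.75, q = 0.95, p-q = -0.2.
(p-q)^2 = 0.04.
term1 = 0.04/0.95 = 0.042105.
term2 = 0.04/0.05 = 0.8.
chi^2 = 0.042105 + 0.8 = 0.8421

0.8421


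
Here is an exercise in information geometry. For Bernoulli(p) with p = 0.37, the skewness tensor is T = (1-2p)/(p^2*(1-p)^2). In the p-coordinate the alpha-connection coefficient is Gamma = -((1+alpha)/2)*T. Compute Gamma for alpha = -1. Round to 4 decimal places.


Skewness (Amari-Chentsov) tensor: T = (1-2p)/(p^2*(1-p)^2).
p = 0.37, 1-2p = 0.26, p^2 = 0.1369, (1-p)^2 = 0.3969.
T = 0.26/(0.1369 * 0.3969) = 4.785076.
In the p-coordinate, Gamma^(alpha) = Gamma^(0) - (alpha/2)*T with Gamma^(0) = (1/2)*g'(p) = -T/2,
so Gamma^(alpha) = -((1+alpha)/2)*T.
alpha = -1, -(1+alpha)/2 = 0.0.
Gamma = 0.0 * 4.785076 = 0.0000

0.0000


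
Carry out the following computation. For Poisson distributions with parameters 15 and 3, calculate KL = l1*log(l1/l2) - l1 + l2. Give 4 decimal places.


KL divergence for Poisson:
KL = l1*log(l1/l2) - l1 + l2.
l1 = 15, l2 = 3.
log(15/3) = 1.609438.
l1*log(l1/l2) = 15 * 1.609438 = 24.141569.
KL = 24.141569 - 15 + 3 = 12.1416

12.1416


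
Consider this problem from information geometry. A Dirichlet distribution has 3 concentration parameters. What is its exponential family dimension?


Exponential family dimension calculation:
Dirichlet with 3 components has 3 natural parameters.

3


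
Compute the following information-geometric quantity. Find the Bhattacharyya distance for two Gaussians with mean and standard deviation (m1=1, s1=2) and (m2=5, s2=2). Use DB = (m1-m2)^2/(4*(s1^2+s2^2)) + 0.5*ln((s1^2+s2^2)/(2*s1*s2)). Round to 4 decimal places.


Bhattacharyya distance between two Gaussians:
DB = (m1-m2)^2/(4*(s1^2+s2^2)) + (1/2)*ln((s1^2+s2^2)/(2*s1*s2)).
(m1-m2)^2 = (-4)^2 = 16.
s1^2+s2^2 = 4 + 4 = 8.
term1 = 16/32 = 0.5.
term2 = 0.5*ln(8/8.0) = 0.0.
DB = 0.5 + 0.0 = 0.5000

0.5000


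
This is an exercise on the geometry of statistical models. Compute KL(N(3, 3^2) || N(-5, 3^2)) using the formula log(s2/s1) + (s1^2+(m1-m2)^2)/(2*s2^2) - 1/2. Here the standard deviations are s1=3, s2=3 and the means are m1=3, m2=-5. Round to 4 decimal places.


KL divergence between normal distributions:
KL = log(s2/s1) + (s1^2 + (m1-m2)^2)/(2*s2^2) - 1/2.
log(3/3) = 0.0.
(3^2 + (3--5)^2)/(2*3^2) = (9 + 64)/18 = 4.055556.
KL = 0.0 + 4.055556 - 0.5 = 3.5556

3.5556


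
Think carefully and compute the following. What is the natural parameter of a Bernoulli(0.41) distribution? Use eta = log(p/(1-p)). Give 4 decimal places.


Natural parameter for Bernoulli: eta = log(p/(1-p)).
p = 0.41, 1-p = 0.59.
p/(1-p) = 0.694915.
eta = log(0.694915) = -0.3640

-0.3640


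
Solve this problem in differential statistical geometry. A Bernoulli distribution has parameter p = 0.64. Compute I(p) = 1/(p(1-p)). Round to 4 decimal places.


For Bernoulli(p), Fisher information is I(p) = 1/(p*(1-p)).
p = 0.64, 1-p = 0.36.
p*(1-p) = 0.2304.
I(p) = 1/0.2304 = 4.3403

4.3403


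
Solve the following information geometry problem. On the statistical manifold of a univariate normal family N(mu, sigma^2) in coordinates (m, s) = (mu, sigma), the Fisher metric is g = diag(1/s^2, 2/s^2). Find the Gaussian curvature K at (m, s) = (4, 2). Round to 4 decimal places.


The metric has the form g = (A dm^2 + B ds^2)/s^2 with A = 1, B = 2.
Substitute u = sqrt(A/B)*m: g = B*(du^2 + ds^2)/s^2, i.e. B times the
Poincare upper half-plane metric, which has constant Gaussian curvature -1.
Scaling a 2D metric by a constant c divides the Gaussian curvature by c,
so K = -1/B = -1/(2) = -0.5000 everywhere (the point (m, s) = (4, 2) is irrelevant:
the curvature is constant).
The requested Gaussian curvature is K = -0.5000.

-0.5000


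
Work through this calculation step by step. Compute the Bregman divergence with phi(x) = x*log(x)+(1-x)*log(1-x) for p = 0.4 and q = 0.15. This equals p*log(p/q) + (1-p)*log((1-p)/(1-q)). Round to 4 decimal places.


Bregman divergence with negative entropy generator:
D = p*log(p/q) + (1-p)*log((1-p)/(1-q)).
p = 0.4, q = 0.15.
p*log(p/q) = 0.4*log(0.4/0.15) = 0.392332.
(1-p)*log((1-p)/(1-q)) = 0.6*log(0.6/0.85) = -0.208984.
D = 0.392332 + -0.208984 = 0.1833

0.1833


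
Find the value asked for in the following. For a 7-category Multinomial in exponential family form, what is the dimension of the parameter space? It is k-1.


Exponential family dimension calculation:
For Multinomial with k=7 categories, dim = k-1 = 6.

6


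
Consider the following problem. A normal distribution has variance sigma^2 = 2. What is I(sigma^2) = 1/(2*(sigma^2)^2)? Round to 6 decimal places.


Fisher information for variance: I(sigma^2) = 1/(2*sigma^4).
sigma^2 = 2, so sigma^4 = 4.
I = 1/(2*4) = 1/8 = 0.125000

0.125000


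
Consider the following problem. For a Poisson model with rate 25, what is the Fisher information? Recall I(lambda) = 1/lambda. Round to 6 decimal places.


Fisher information for Poisson: I(lambda) = 1/lambda.
lambda = 25.
I(lambda) = 1/25 = 0.040000

0.040000


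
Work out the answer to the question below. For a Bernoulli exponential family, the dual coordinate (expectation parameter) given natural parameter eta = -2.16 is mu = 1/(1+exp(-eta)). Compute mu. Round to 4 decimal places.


Dual coordinate (expectation parameter) for Bernoulli:
mu = 1/(1+exp(-eta)).
eta = -2.16.
exp(-eta) = exp(2.16) = 8.671138.
mu = 1/(1+8.671138) = 0.1034

0.1034


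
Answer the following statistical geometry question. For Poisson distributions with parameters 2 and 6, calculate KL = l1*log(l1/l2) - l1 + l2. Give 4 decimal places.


KL divergence for Poisson:
KL = l1*log(l1/l2) - l1 + l2.
l1 = 2, l2 = 6.
log(2/6) = -1.098612.
l1*log(l1/l2) = 2 * -1.098612 = -2.197225.
KL = -2.197225 - 2 + 6 = 1.8028

1.8028


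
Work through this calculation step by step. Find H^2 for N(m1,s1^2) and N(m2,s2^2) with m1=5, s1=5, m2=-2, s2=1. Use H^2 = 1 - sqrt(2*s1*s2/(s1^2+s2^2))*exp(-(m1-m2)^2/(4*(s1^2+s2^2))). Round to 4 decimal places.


Squared Hellinger distance for Gaussians:
H^2 = 1 - sqrt(2*s1*s2/(s1^2+s2^2)) * exp(-(m1-m2)^2/(4*(s1^2+s2^2))).
s1^2 = 25, s2^2 = 1, s1^2+s2^2 = 26.
sqrt(2*5*1/(26)) = 0.620174.
(m1-m2)^2 = (7)^2 = 49.
exp(-49/(4*26)) = exp(-0.471154) = 0.624282.
H^2 = 1 - 0.620174*0.624282 = 0.6128

0.6128


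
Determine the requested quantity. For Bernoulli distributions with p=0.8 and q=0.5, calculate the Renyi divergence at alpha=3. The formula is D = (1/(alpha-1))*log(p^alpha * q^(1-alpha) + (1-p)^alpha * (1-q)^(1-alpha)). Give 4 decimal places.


Renyi divergence of order alpha between Bernoulli distributions:
D = (1/(alpha-1))*log(p^alpha * q^(1-alpha) + (1-p)^alpha * (1-q)^(1-alpha)).
alpha = 3, p = 0.8, q = 0.5.
p^alpha * q^(1-alpha) = 0.8^3 * 0.5^-2 = 2.048.
(1-p)^alpha * (1-q)^(1-alpha) = 0.2^3 * 0.5^-2 = 0.032.
sum = 2.048 + 0.032 = 2.08.
D = (1/2)*log(2.08) = 0.3662

0.3662


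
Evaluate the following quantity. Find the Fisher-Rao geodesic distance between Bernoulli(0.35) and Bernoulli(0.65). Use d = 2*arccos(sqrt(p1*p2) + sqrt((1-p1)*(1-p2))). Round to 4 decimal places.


Geodesic distance on Bernoulli manifold:
d(p1,p2) = 2*arccos(sqrt(p1*p2) + sqrt((1-p1)*(1-p2))).
sqrt(p1*p2) = sqrt(0.35*0.65) = 0.47697.
sqrt((1-p1)*(1-p2)) = sqrt(0.65*0.35) = 0.47697.
arg = 0.47697 + 0.47697 = 0.953939.
d = 2*arccos(0.953939) = 0.6094

0.6094


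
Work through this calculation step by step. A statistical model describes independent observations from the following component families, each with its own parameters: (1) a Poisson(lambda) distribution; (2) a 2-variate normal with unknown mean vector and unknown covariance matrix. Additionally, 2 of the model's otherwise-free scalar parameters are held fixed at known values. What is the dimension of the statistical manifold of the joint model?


The dimension of a statistical manifold equals the number of free
(independent) real parameters of the model. For a product of independent
blocks the parameter counts add.
- Poisson (lambda): 1.
- 2-variate normal: 2 (mean) + 2*3/2 = 3 (symmetric covariance) = 5.
Total = 1 + 5 = 6.
2 parameter(s) fixed at known values: 6 - 2 = 4.
Dimension = 4

4


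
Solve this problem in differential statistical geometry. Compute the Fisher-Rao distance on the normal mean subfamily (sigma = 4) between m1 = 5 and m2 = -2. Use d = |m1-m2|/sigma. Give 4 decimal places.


On the fixed-variance normal subfamily, geodesic distance = |m1-m2|/sigma.
|5 - -2| = 7.
sigma = 4.
d = 7/4 = 1.7500

1.7500


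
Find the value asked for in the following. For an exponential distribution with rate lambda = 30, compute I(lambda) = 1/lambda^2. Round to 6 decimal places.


Fisher information for exponential: I(lambda) = 1/lambda^2.
lambda = 30, lambda^2 = 900.
I = 1/900 = 0.001111

0.001111


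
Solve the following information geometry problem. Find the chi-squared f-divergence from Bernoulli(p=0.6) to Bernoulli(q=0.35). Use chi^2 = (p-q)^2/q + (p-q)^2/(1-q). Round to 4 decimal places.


Chi-squared divergence between Bernoulli distributions:
chi^2 = (p-q)^2/q + (p-q)^2/(1-q).
p = 0.6, q = 0.35, p-q = 0.25.
(p-q)^2 = 0.0625.
term1 = 0.0625/0.35 = 0.178571.
term2 = 0.0625/0.65 = 0.096154.
chi^2 = 0.178571 + 0.096154 = 0.2747

0.2747


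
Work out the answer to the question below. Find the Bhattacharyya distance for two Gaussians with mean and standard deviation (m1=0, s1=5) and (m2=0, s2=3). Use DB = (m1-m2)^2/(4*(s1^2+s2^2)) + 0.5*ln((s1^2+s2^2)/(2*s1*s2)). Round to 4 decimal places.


Bhattacharyya distance between two Gaussians:
DB = (m1-m2)^2/(4*(s1^2+s2^2)) + (1/2)*ln((s1^2+s2^2)/(2*s1*s2)).
(m1-m2)^2 = (0)^2 = 0.
s1^2+s2^2 = 25 + 9 = 34.
term1 = 0/136 = 0.0.
term2 = 0.5*ln(34/30.0) = 0.062582.
DB = 0.0 + 0.062582 = 0.0626

0.0626


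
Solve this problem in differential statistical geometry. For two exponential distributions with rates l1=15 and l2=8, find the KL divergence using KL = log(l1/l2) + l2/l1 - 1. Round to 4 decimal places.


KL divergence for exponential family:
KL = log(l1/l2) + l2/l1 - 1.
log(15/8) = 0.628609.
8/15 = 0.533333.
KL = 0.628609 + 0.533333 - 1 = 0.1619

0.1619


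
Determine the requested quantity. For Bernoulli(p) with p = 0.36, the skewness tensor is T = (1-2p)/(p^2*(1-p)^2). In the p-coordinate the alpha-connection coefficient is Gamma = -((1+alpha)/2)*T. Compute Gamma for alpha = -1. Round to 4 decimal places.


Skewness (Amari-Chentsov) tensor: T = (1-2p)/(p^2*(1-p)^2).
p = 0.36, 1-2p = 0.28, p^2 = 0.1296, (1-p)^2 = 0.4096.
T = 0.28/(0.1296 * 0.4096) = 5.274643.
In the p-coordinate, Gamma^(alpha) = Gamma^(0) - (alpha/2)*T with Gamma^(0) = (1/2)*g'(p) = -T/2,
so Gamma^(alpha) = -((1+alpha)/2)*T.
alpha = -1, -(1+alpha)/2 = 0.0.
Gamma = 0.0 * 5.274643 = 0.0000

0.0000


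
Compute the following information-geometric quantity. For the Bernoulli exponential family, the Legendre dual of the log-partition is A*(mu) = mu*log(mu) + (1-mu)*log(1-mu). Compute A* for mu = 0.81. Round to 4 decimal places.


Legendre transform for Bernoulli:
A*(mu) = mu*log(mu) + (1-mu)*log(1-mu).
mu = 0.81, 1-mu = 0.19.
mu*log(mu) = 0.81*log(0.81) = -0.170684.
(1-mu)*log(1-mu) = 0.19*log(0.19) = -0.315539.
A* = -0.170684 + -0.315539 = -0.4862

-0.4862


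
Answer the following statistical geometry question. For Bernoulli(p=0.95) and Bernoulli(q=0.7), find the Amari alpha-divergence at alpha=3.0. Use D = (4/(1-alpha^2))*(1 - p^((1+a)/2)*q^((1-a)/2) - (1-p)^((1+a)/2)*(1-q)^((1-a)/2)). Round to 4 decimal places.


Amari alpha-divergence:
D = (4/(1-alpha^2))*(1 - p^((1+a)/2)*q^((1-a)/2) - (1-p)^((1+a)/2)*(1-q)^((1-a)/2)).
alpha = 3.0, p = 0.95, q = 0.7.
e1 = (1+alpha)/2 = 2.0, e2 = (1-alpha)/2 = -1.0.
t1 = p^e1 * q^e2 = 0.95^2.0 * 0.7^-1.0 = 1.289286.
t2 = (1-p)^e1 * (1-q)^e2 = 0.05^2.0 * 0.3^-1.0 = 0.008333.
4/(1-alpha^2) = -0.5.
D = -0.5*(1 - 1.289286 - 0.008333) = 0.1488

0.1488


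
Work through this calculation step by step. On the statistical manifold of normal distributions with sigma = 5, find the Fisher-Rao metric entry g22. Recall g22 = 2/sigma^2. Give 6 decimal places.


For the 2-parameter normal family, the Fisher metric has:
  g11 = 1/sigma^2, g22 = 2/sigma^2.
sigma = 5, sigma^2 = 25.
g22 = 0.080000

0.080000


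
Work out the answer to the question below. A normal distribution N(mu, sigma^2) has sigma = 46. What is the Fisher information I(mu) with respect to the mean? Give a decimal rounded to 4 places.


The Fisher information for the mean of a normal distribution is I(mu) = 1/sigma^2.
sigma = 46, so sigma^2 = 2116.
I(mu) = 1/2116 = 0.0005

0.0005


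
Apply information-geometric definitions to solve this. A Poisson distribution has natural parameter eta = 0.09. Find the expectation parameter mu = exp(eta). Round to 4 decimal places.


Expectation parameter for Poisson exponential family:
mu = exp(eta).
eta = 0.09.
mu = exp(0.09) = 1.0942

1.0942


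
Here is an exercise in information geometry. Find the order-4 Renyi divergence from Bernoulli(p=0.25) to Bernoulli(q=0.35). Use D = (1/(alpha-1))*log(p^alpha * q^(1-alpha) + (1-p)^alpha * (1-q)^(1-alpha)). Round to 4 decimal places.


Renyi divergence of order alpha between Bernoulli distributions:
D = (1/(alpha-1))*log(p^alpha * q^(1-alpha) + (1-p)^alpha * (1-q)^(1-alpha)).
alpha = 4, p = 0.25, q = 0.35.
p^alpha * q^(1-alpha) = 0.25^4 * 0.35^-3 = 0.091108.
(1-p)^alpha * (1-q)^(1-alpha) = 0.75^4 * 0.65^-3 = 1.152139.
sum = 0.091108 + 1.152139 = 1.243247.
D = (1/3)*log(1.243247) = 0.0726

0.0726


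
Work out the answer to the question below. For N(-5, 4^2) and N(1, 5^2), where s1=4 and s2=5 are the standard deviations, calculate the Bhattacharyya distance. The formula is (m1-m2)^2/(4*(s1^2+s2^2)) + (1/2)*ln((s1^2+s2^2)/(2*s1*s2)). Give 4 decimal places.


Bhattacharyya distance between two Gaussians:
DB = (m1-m2)^2/(4*(s1^2+s2^2)) + (1/2)*ln((s1^2+s2^2)/(2*s1*s2)).
(m1-m2)^2 = (-6)^2 = 36.
s1^2+s2^2 = 16 + 25 = 41.
term1 = 36/164 = 0.219512.
term2 = 0.5*ln(41/40.0) = 0.012346.
DB = 0.219512 + 0.012346 = 0.2319

0.2319


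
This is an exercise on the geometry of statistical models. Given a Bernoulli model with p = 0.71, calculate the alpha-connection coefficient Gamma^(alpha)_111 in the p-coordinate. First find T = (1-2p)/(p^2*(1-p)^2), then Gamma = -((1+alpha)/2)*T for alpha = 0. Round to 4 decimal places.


Skewness (Amari-Chentsov) tensor: T = (1-2p)/(p^2*(1-p)^2).
p = 0.71, 1-2p = -0.42, p^2 = 0.5041, (1-p)^2 = 0.0841.
T = -0.42/(0.5041 * 0.0841) = -9.906873.
In the p-coordinate, Gamma^(alpha) = Gamma^(0) - (alpha/2)*T with Gamma^(0) = (1/2)*g'(p) = -T/2,
so Gamma^(alpha) = -((1+alpha)/2)*T.
alpha = 0, -(1+alpha)/2 = -0.5.
Gamma = -0.5 * -9.906873 = 4.9534

4.9534


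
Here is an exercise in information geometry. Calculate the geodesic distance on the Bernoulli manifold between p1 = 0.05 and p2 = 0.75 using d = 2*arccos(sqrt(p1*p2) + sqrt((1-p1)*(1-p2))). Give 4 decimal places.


Geodesic distance on Bernoulli manifold:
d(p1,p2) = 2*arccos(sqrt(p1*p2) + sqrt((1-p1)*(1-p2))).
sqrt(p1*p2) = sqrt(0.05*0.75) = 0.193649.
sqrt((1-p1)*(1-p2)) = sqrt(0.95*0.25) = 0.48734.
arg = 0.193649 + 0.48734 = 0.680989.
d = 2*arccos(0.680989) = 1.6434

1.6434


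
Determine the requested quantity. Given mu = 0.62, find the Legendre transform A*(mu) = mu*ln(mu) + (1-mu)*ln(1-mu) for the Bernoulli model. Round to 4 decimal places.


Legendre transform for Bernoulli:
A*(mu) = mu*log(mu) + (1-mu)*log(1-mu).
mu = 0.62, 1-mu = 0.38.
mu*log(mu) = 0.62*log(0.62) = -0.296382.
(1-mu)*log(1-mu) = 0.38*log(0.38) = -0.367682.
A* = -0.296382 + -0.367682 = -0.6641

-0.6641


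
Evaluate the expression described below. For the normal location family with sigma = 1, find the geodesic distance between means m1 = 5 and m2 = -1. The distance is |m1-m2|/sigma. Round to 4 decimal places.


On the fixed-variance normal subfamily, geodesic distance = |m1-m2|/sigma.
|5 - -1| = 6.
sigma = 1.
d = 6/1 = 6.0000

6.0000


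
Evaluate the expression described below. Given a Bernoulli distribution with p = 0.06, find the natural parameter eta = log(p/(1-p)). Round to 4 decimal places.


Natural parameter for Bernoulli: eta = log(p/(1-p)).
p = 0.06, 1-p = 0.94.
p/(1-p) = 0.06383.
eta = log(0.06383) = -2.7515

-2.7515


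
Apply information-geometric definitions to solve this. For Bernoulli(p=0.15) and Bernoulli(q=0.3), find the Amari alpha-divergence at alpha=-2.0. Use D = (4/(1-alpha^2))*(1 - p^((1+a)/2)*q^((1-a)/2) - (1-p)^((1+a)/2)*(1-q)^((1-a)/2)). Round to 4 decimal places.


Amari alpha-divergence:
D = (4/(1-alpha^2))*(1 - p^((1+a)/2)*q^((1-a)/2) - (1-p)^((1+a)/2)*(1-q)^((1-a)/2)).
alpha = -2.0, p = 0.15, q = 0.3.
e1 = (1+alpha)/2 = -0.5, e2 = (1-alpha)/2 = 1.5.
t1 = p^e1 * q^e2 = 0.15^-0.5 * 0.3^1.5 = 0.424264.
t2 = (1-p)^e1 * (1-q)^e2 = 0.85^-0.5 * 0.7^1.5 = 0.63524.
4/(1-alpha^2) = -1.333333.
D = -1.333333*(1 - 0.424264 - 0.63524) = 0.0793

0.0793


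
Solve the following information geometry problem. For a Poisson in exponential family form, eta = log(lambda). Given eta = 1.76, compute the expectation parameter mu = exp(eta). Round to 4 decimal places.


Expectation parameter for Poisson exponential family:
mu = exp(eta).
eta = 1.76.
mu = exp(1.76) = 5.8124

5.8124


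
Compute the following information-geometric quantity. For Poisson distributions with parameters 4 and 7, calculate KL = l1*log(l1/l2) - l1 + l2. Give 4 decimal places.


KL divergence for Poisson:
KL = l1*log(l1/l2) - l1 + l2.
l1 = 4, l2 = 7.
log(4/7) = -0.559616.
l1*log(l1/l2) = 4 * -0.559616 = -2.238463.
KL = -2.238463 - 4 + 7 = 0.7615

0.7615


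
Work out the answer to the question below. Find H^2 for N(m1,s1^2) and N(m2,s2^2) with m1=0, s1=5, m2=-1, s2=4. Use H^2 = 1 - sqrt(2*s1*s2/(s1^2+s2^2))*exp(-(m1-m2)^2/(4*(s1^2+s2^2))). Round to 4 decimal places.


Squared Hellinger distance for Gaussians:
H^2 = 1 - sqrt(2*s1*s2/(s1^2+s2^2)) * exp(-(m1-m2)^2/(4*(s1^2+s2^2))).
s1^2 = 25, s2^2 = 16, s1^2+s2^2 = 41.
sqrt(2*5*4/(41)) = 0.98773.
(m1-m2)^2 = (1)^2 = 1.
exp(-1/(4*41)) = exp(-0.006098) = 0.993921.
H^2 = 1 - 0.98773*0.993921 = 0.0183

0.0183


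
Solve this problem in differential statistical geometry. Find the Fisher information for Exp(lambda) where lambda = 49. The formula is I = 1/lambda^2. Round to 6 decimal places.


Fisher information for exponential: I(lambda) = 1/lambda^2.
lambda = 49, lambda^2 = 2401.
I = 1/2401 = 0.000416

0.000416


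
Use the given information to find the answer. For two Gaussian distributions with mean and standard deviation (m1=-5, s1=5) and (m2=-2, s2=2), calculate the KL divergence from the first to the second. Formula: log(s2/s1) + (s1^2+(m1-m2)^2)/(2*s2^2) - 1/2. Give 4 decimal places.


KL divergence between normal distributions:
KL = log(s2/s1) + (s1^2 + (m1-m2)^2)/(2*s2^2) - 1/2.
log(2/5) = -0.916291.
(5^2 + (-5--2)^2)/(2*2^2) = (25 + 9)/8 = 4.25.
KL = -0.916291 + 4.25 - 0.5 = 2.8337

2.8337
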